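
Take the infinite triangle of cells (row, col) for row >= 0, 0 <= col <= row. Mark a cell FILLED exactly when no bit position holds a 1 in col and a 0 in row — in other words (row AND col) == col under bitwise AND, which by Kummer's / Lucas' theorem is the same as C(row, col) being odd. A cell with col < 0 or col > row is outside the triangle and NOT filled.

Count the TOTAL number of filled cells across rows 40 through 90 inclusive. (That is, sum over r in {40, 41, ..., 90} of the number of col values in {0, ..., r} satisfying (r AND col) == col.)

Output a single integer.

Answer: 742

Derivation:
r40=101000 pc2: +4 =4
r41=101001 pc3: +8 =12
r42=101010 pc3: +8 =20
r43=101011 pc4: +16 =36
r44=101100 pc3: +8 =44
r45=101101 pc4: +16 =60
r46=101110 pc4: +16 =76
r47=101111 pc5: +32 =108
r48=110000 pc2: +4 =112
r49=110001 pc3: +8 =120
r50=110010 pc3: +8 =128
r51=110011 pc4: +16 =144
r52=110100 pc3: +8 =152
r53=110101 pc4: +16 =168
r54=110110 pc4: +16 =184
r55=110111 pc5: +32 =216
r56=111000 pc3: +8 =224
r57=111001 pc4: +16 =240
r58=111010 pc4: +16 =256
r59=111011 pc5: +32 =288
r60=111100 pc4: +16 =304
r61=111101 pc5: +32 =336
r62=111110 pc5: +32 =368
r63=111111 pc6: +64 =432
r64=1000000 pc1: +2 =434
r65=1000001 pc2: +4 =438
r66=1000010 pc2: +4 =442
r67=1000011 pc3: +8 =450
r68=1000100 pc2: +4 =454
r69=1000101 pc3: +8 =462
r70=1000110 pc3: +8 =470
r71=1000111 pc4: +16 =486
r72=1001000 pc2: +4 =490
r73=1001001 pc3: +8 =498
r74=1001010 pc3: +8 =506
r75=1001011 pc4: +16 =522
r76=1001100 pc3: +8 =530
r77=1001101 pc4: +16 =546
r78=1001110 pc4: +16 =562
r79=1001111 pc5: +32 =594
r80=1010000 pc2: +4 =598
r81=1010001 pc3: +8 =606
r82=1010010 pc3: +8 =614
r83=1010011 pc4: +16 =630
r84=1010100 pc3: +8 =638
r85=1010101 pc4: +16 =654
r86=1010110 pc4: +16 =670
r87=1010111 pc5: +32 =702
r88=1011000 pc3: +8 =710
r89=1011001 pc4: +16 =726
r90=1011010 pc4: +16 =742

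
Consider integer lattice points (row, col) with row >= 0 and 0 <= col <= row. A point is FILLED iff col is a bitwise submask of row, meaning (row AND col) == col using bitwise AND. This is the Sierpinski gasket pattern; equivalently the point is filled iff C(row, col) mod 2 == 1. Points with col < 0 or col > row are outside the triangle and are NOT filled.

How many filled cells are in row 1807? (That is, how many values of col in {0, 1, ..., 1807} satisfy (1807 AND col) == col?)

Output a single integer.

Answer: 128

Derivation:
1807 in binary = 11100001111
popcount(1807) = number of 1-bits in 11100001111 = 7
A col c satisfies (1807 AND c) == c iff every set bit of c is also set in 1807; each of the 7 set bits of 1807 can independently be on or off in c.
count = 2^7 = 128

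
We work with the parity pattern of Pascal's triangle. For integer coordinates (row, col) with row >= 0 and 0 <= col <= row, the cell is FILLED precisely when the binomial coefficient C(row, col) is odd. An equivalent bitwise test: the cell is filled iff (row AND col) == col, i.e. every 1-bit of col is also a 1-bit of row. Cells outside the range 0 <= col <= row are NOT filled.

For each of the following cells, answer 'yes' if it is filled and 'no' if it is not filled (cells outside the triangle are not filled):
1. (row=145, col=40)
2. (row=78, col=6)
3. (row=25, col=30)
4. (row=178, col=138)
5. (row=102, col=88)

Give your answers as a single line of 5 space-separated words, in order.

Answer: no yes no no no

Derivation:
(145,40): row=0b10010001, col=0b101000, row AND col = 0b0 = 0; 0 != 40 -> empty
(78,6): row=0b1001110, col=0b110, row AND col = 0b110 = 6; 6 == 6 -> filled
(25,30): col outside [0, 25] -> not filled
(178,138): row=0b10110010, col=0b10001010, row AND col = 0b10000010 = 130; 130 != 138 -> empty
(102,88): row=0b1100110, col=0b1011000, row AND col = 0b1000000 = 64; 64 != 88 -> empty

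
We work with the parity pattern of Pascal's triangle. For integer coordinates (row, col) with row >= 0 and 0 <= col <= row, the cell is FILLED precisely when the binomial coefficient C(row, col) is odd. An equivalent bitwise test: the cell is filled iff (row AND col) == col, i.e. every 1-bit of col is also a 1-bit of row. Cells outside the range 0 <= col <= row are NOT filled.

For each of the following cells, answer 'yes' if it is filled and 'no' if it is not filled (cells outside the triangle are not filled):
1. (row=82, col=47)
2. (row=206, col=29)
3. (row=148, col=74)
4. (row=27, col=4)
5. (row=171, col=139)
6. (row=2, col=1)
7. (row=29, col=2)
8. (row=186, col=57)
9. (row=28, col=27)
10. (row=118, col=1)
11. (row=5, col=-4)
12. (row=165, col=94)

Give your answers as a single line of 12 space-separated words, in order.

Answer: no no no no yes no no no no no no no

Derivation:
(82,47): row=0b1010010, col=0b101111, row AND col = 0b10 = 2; 2 != 47 -> empty
(206,29): row=0b11001110, col=0b11101, row AND col = 0b1100 = 12; 12 != 29 -> empty
(148,74): row=0b10010100, col=0b1001010, row AND col = 0b0 = 0; 0 != 74 -> empty
(27,4): row=0b11011, col=0b100, row AND col = 0b0 = 0; 0 != 4 -> empty
(171,139): row=0b10101011, col=0b10001011, row AND col = 0b10001011 = 139; 139 == 139 -> filled
(2,1): row=0b10, col=0b1, row AND col = 0b0 = 0; 0 != 1 -> empty
(29,2): row=0b11101, col=0b10, row AND col = 0b0 = 0; 0 != 2 -> empty
(186,57): row=0b10111010, col=0b111001, row AND col = 0b111000 = 56; 56 != 57 -> empty
(28,27): row=0b11100, col=0b11011, row AND col = 0b11000 = 24; 24 != 27 -> empty
(118,1): row=0b1110110, col=0b1, row AND col = 0b0 = 0; 0 != 1 -> empty
(5,-4): col outside [0, 5] -> not filled
(165,94): row=0b10100101, col=0b1011110, row AND col = 0b100 = 4; 4 != 94 -> empty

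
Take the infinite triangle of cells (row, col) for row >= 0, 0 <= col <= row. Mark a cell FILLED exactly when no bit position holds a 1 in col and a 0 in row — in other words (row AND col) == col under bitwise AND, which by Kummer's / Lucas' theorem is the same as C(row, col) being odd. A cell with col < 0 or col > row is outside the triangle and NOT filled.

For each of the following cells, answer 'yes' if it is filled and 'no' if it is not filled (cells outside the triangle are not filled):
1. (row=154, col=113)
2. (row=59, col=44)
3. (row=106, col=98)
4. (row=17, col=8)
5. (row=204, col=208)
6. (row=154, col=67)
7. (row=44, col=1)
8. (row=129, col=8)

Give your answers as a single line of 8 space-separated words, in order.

Answer: no no yes no no no no no

Derivation:
(154,113): row=0b10011010, col=0b1110001, row AND col = 0b10000 = 16; 16 != 113 -> empty
(59,44): row=0b111011, col=0b101100, row AND col = 0b101000 = 40; 40 != 44 -> empty
(106,98): row=0b1101010, col=0b1100010, row AND col = 0b1100010 = 98; 98 == 98 -> filled
(17,8): row=0b10001, col=0b1000, row AND col = 0b0 = 0; 0 != 8 -> empty
(204,208): col outside [0, 204] -> not filled
(154,67): row=0b10011010, col=0b1000011, row AND col = 0b10 = 2; 2 != 67 -> empty
(44,1): row=0b101100, col=0b1, row AND col = 0b0 = 0; 0 != 1 -> empty
(129,8): row=0b10000001, col=0b1000, row AND col = 0b0 = 0; 0 != 8 -> empty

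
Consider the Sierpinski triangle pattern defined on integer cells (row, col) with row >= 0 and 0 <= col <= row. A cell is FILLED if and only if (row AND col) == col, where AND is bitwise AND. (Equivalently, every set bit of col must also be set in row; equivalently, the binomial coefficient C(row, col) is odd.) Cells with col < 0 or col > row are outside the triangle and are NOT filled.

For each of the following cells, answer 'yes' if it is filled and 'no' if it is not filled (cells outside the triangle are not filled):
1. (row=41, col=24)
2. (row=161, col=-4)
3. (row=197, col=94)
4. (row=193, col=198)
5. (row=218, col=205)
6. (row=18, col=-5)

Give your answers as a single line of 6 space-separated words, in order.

(41,24): row=0b101001, col=0b11000, row AND col = 0b1000 = 8; 8 != 24 -> empty
(161,-4): col outside [0, 161] -> not filled
(197,94): row=0b11000101, col=0b1011110, row AND col = 0b1000100 = 68; 68 != 94 -> empty
(193,198): col outside [0, 193] -> not filled
(218,205): row=0b11011010, col=0b11001101, row AND col = 0b11001000 = 200; 200 != 205 -> empty
(18,-5): col outside [0, 18] -> not filled

Answer: no no no no no no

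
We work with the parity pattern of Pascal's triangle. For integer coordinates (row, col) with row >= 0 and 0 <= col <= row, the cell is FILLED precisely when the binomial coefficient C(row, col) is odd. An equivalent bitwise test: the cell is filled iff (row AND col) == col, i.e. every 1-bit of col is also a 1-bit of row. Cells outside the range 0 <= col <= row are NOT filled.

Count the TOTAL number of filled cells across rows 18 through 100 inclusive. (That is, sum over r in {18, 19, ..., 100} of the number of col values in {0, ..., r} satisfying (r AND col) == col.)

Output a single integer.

Answer: 1172

Derivation:
r18=10010 pc2: +4 =4
r19=10011 pc3: +8 =12
r20=10100 pc2: +4 =16
r21=10101 pc3: +8 =24
r22=10110 pc3: +8 =32
r23=10111 pc4: +16 =48
r24=11000 pc2: +4 =52
r25=11001 pc3: +8 =60
r26=11010 pc3: +8 =68
r27=11011 pc4: +16 =84
r28=11100 pc3: +8 =92
r29=11101 pc4: +16 =108
r30=11110 pc4: +16 =124
r31=11111 pc5: +32 =156
r32=100000 pc1: +2 =158
r33=100001 pc2: +4 =162
r34=100010 pc2: +4 =166
r35=100011 pc3: +8 =174
r36=100100 pc2: +4 =178
r37=100101 pc3: +8 =186
r38=100110 pc3: +8 =194
r39=100111 pc4: +16 =210
r40=101000 pc2: +4 =214
r41=101001 pc3: +8 =222
r42=101010 pc3: +8 =230
r43=101011 pc4: +16 =246
r44=101100 pc3: +8 =254
r45=101101 pc4: +16 =270
r46=101110 pc4: +16 =286
r47=101111 pc5: +32 =318
r48=110000 pc2: +4 =322
r49=110001 pc3: +8 =330
r50=110010 pc3: +8 =338
r51=110011 pc4: +16 =354
r52=110100 pc3: +8 =362
r53=110101 pc4: +16 =378
r54=110110 pc4: +16 =394
r55=110111 pc5: +32 =426
r56=111000 pc3: +8 =434
r57=111001 pc4: +16 =450
r58=111010 pc4: +16 =466
r59=111011 pc5: +32 =498
r60=111100 pc4: +16 =514
r61=111101 pc5: +32 =546
r62=111110 pc5: +32 =578
r63=111111 pc6: +64 =642
r64=1000000 pc1: +2 =644
r65=1000001 pc2: +4 =648
r66=1000010 pc2: +4 =652
r67=1000011 pc3: +8 =660
r68=1000100 pc2: +4 =664
r69=1000101 pc3: +8 =672
r70=1000110 pc3: +8 =680
r71=1000111 pc4: +16 =696
r72=1001000 pc2: +4 =700
r73=1001001 pc3: +8 =708
r74=1001010 pc3: +8 =716
r75=1001011 pc4: +16 =732
r76=1001100 pc3: +8 =740
r77=1001101 pc4: +16 =756
r78=1001110 pc4: +16 =772
r79=1001111 pc5: +32 =804
r80=1010000 pc2: +4 =808
r81=1010001 pc3: +8 =816
r82=1010010 pc3: +8 =824
r83=1010011 pc4: +16 =840
r84=1010100 pc3: +8 =848
r85=1010101 pc4: +16 =864
r86=1010110 pc4: +16 =880
r87=1010111 pc5: +32 =912
r88=1011000 pc3: +8 =920
r89=1011001 pc4: +16 =936
r90=1011010 pc4: +16 =952
r91=1011011 pc5: +32 =984
r92=1011100 pc4: +16 =1000
r93=1011101 pc5: +32 =1032
r94=1011110 pc5: +32 =1064
r95=1011111 pc6: +64 =1128
r96=1100000 pc2: +4 =1132
r97=1100001 pc3: +8 =1140
r98=1100010 pc3: +8 =1148
r99=1100011 pc4: +16 =1164
r100=1100100 pc3: +8 =1172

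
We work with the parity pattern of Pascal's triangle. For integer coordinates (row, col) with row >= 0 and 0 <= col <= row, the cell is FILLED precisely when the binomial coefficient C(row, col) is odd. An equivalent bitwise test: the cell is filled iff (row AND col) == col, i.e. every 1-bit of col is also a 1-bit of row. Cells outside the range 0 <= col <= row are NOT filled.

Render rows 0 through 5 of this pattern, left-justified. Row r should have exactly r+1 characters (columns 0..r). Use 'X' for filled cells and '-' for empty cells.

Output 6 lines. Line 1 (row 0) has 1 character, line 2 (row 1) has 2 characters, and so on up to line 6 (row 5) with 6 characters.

r0=0: X
r1=1: XX
r2=10: X-X
r3=11: XXXX
r4=100: X---X
r5=101: XX--XX

Answer: X
XX
X-X
XXXX
X---X
XX--XX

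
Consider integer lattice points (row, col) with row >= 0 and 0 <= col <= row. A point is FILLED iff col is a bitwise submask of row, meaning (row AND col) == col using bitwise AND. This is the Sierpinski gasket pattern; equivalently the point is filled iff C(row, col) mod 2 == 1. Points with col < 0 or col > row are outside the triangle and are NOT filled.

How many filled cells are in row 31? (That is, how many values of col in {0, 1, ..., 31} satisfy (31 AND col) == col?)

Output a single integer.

Answer: 32

Derivation:
31 in binary = 11111
popcount(31) = number of 1-bits in 11111 = 5
A col c satisfies (31 AND c) == c iff every set bit of c is also set in 31; each of the 5 set bits of 31 can independently be on or off in c.
count = 2^5 = 32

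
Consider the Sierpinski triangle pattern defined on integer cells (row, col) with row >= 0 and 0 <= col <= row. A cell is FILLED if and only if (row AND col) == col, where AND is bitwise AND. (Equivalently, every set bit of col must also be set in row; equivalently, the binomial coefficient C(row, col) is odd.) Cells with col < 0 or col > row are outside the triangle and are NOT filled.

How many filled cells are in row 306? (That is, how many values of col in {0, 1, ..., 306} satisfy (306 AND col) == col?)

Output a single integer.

306 in binary = 100110010
popcount(306) = number of 1-bits in 100110010 = 4
A col c satisfies (306 AND c) == c iff every set bit of c is also set in 306; each of the 4 set bits of 306 can independently be on or off in c.
count = 2^4 = 16

Answer: 16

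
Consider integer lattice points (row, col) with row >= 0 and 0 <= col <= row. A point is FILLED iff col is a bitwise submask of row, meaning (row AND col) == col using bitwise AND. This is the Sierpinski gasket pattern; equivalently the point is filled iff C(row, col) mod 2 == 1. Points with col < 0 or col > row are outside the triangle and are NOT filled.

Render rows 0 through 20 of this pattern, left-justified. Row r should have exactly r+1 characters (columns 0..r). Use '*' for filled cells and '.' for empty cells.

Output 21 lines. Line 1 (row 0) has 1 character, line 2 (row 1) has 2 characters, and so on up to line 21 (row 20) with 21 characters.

r0=0: *
r1=1: **
r2=10: *.*
r3=11: ****
r4=100: *...*
r5=101: **..**
r6=110: *.*.*.*
r7=111: ********
r8=1000: *.......*
r9=1001: **......**
r10=1010: *.*.....*.*
r11=1011: ****....****
r12=1100: *...*...*...*
r13=1101: **..**..**..**
r14=1110: *.*.*.*.*.*.*.*
r15=1111: ****************
r16=10000: *...............*
r17=10001: **..............**
r18=10010: *.*.............*.*
r19=10011: ****............****
r20=10100: *...*...........*...*

Answer: *
**
*.*
****
*...*
**..**
*.*.*.*
********
*.......*
**......**
*.*.....*.*
****....****
*...*...*...*
**..**..**..**
*.*.*.*.*.*.*.*
****************
*...............*
**..............**
*.*.............*.*
****............****
*...*...........*...*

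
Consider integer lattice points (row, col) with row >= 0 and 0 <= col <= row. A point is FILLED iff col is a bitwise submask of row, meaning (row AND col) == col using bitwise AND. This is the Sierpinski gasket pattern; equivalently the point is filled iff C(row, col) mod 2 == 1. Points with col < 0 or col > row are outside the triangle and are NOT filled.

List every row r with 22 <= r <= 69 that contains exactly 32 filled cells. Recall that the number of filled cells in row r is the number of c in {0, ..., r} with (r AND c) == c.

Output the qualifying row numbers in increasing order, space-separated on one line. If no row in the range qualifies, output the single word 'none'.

Answer: 31 47 55 59 61 62

Derivation:
Row r has 2^popcount(r) filled cells, so we need popcount(r) = log2(32) = 5.
Scan r = 22..69 and keep those with exactly 5 one-bits:
r=22=10110 popcount=3 -> skip
r=23=10111 popcount=4 -> skip
r=24=11000 popcount=2 -> skip
r=25=11001 popcount=3 -> skip
r=26=11010 popcount=3 -> skip
r=27=11011 popcount=4 -> skip
r=28=11100 popcount=3 -> skip
r=29=11101 popcount=4 -> skip
r=30=11110 popcount=4 -> skip
r=31=11111 popcount=5 -> KEEP
r=32=100000 popcount=1 -> skip
r=33=100001 popcount=2 -> skip
r=34=100010 popcount=2 -> skip
r=35=100011 popcount=3 -> skip
r=36=100100 popcount=2 -> skip
r=37=100101 popcount=3 -> skip
r=38=100110 popcount=3 -> skip
r=39=100111 popcount=4 -> skip
r=40=101000 popcount=2 -> skip
r=41=101001 popcount=3 -> skip
r=42=101010 popcount=3 -> skip
r=43=101011 popcount=4 -> skip
r=44=101100 popcount=3 -> skip
r=45=101101 popcount=4 -> skip
r=46=101110 popcount=4 -> skip
r=47=101111 popcount=5 -> KEEP
r=48=110000 popcount=2 -> skip
r=49=110001 popcount=3 -> skip
r=50=110010 popcount=3 -> skip
r=51=110011 popcount=4 -> skip
r=52=110100 popcount=3 -> skip
r=53=110101 popcount=4 -> skip
r=54=110110 popcount=4 -> skip
r=55=110111 popcount=5 -> KEEP
r=56=111000 popcount=3 -> skip
r=57=111001 popcount=4 -> skip
r=58=111010 popcount=4 -> skip
r=59=111011 popcount=5 -> KEEP
r=60=111100 popcount=4 -> skip
r=61=111101 popcount=5 -> KEEP
r=62=111110 popcount=5 -> KEEP
r=63=111111 popcount=6 -> skip
r=64=1000000 popcount=1 -> skip
r=65=1000001 popcount=2 -> skip
r=66=1000010 popcount=2 -> skip
r=67=1000011 popcount=3 -> skip
r=68=1000100 popcount=2 -> skip
r=69=1000101 popcount=3 -> skip
Kept rows: 31 47 55 59 61 62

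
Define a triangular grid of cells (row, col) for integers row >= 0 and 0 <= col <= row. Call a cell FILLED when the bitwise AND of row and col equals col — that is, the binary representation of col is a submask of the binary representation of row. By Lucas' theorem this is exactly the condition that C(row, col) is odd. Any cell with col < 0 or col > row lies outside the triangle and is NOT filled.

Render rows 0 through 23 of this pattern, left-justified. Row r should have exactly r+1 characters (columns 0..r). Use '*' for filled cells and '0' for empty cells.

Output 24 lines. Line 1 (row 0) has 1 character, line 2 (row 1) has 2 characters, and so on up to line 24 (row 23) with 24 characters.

Answer: *
**
*0*
****
*000*
**00**
*0*0*0*
********
*0000000*
**000000**
*0*00000*0*
****0000****
*000*000*000*
**00**00**00**
*0*0*0*0*0*0*0*
****************
*000000000000000*
**00000000000000**
*0*0000000000000*0*
****000000000000****
*000*00000000000*000*
**00**0000000000**00**
*0*0*0*000000000*0*0*0*
********00000000********

Derivation:
r0=0: *
r1=1: **
r2=10: *0*
r3=11: ****
r4=100: *000*
r5=101: **00**
r6=110: *0*0*0*
r7=111: ********
r8=1000: *0000000*
r9=1001: **000000**
r10=1010: *0*00000*0*
r11=1011: ****0000****
r12=1100: *000*000*000*
r13=1101: **00**00**00**
r14=1110: *0*0*0*0*0*0*0*
r15=1111: ****************
r16=10000: *000000000000000*
r17=10001: **00000000000000**
r18=10010: *0*0000000000000*0*
r19=10011: ****000000000000****
r20=10100: *000*00000000000*000*
r21=10101: **00**0000000000**00**
r22=10110: *0*0*0*000000000*0*0*0*
r23=10111: ********00000000********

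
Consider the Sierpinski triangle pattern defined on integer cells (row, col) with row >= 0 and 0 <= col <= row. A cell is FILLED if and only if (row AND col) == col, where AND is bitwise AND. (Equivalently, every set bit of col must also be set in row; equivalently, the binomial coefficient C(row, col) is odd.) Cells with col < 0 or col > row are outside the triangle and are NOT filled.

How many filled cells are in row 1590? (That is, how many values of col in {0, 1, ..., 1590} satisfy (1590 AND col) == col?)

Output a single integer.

1590 in binary = 11000110110
popcount(1590) = number of 1-bits in 11000110110 = 6
A col c satisfies (1590 AND c) == c iff every set bit of c is also set in 1590; each of the 6 set bits of 1590 can independently be on or off in c.
count = 2^6 = 64

Answer: 64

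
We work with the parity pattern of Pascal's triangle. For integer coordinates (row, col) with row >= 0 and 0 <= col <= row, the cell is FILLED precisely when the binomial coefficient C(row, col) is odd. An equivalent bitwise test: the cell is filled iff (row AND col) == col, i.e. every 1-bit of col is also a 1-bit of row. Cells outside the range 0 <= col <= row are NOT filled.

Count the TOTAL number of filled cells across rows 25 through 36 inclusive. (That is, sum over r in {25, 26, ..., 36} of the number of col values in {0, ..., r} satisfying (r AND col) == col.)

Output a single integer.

Answer: 126

Derivation:
r25=11001 pc3: +8 =8
r26=11010 pc3: +8 =16
r27=11011 pc4: +16 =32
r28=11100 pc3: +8 =40
r29=11101 pc4: +16 =56
r30=11110 pc4: +16 =72
r31=11111 pc5: +32 =104
r32=100000 pc1: +2 =106
r33=100001 pc2: +4 =110
r34=100010 pc2: +4 =114
r35=100011 pc3: +8 =122
r36=100100 pc2: +4 =126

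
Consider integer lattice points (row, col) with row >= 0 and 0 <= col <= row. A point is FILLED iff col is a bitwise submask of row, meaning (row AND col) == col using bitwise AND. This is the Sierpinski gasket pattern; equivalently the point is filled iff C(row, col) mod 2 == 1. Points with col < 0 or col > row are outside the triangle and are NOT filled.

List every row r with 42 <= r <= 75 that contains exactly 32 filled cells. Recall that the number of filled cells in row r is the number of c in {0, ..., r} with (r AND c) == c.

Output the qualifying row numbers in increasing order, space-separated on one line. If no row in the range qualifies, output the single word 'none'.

Row r has 2^popcount(r) filled cells, so we need popcount(r) = log2(32) = 5.
Scan r = 42..75 and keep those with exactly 5 one-bits:
r=42=101010 popcount=3 -> skip
r=43=101011 popcount=4 -> skip
r=44=101100 popcount=3 -> skip
r=45=101101 popcount=4 -> skip
r=46=101110 popcount=4 -> skip
r=47=101111 popcount=5 -> KEEP
r=48=110000 popcount=2 -> skip
r=49=110001 popcount=3 -> skip
r=50=110010 popcount=3 -> skip
r=51=110011 popcount=4 -> skip
r=52=110100 popcount=3 -> skip
r=53=110101 popcount=4 -> skip
r=54=110110 popcount=4 -> skip
r=55=110111 popcount=5 -> KEEP
r=56=111000 popcount=3 -> skip
r=57=111001 popcount=4 -> skip
r=58=111010 popcount=4 -> skip
r=59=111011 popcount=5 -> KEEP
r=60=111100 popcount=4 -> skip
r=61=111101 popcount=5 -> KEEP
r=62=111110 popcount=5 -> KEEP
r=63=111111 popcount=6 -> skip
r=64=1000000 popcount=1 -> skip
r=65=1000001 popcount=2 -> skip
r=66=1000010 popcount=2 -> skip
r=67=1000011 popcount=3 -> skip
r=68=1000100 popcount=2 -> skip
r=69=1000101 popcount=3 -> skip
r=70=1000110 popcount=3 -> skip
r=71=1000111 popcount=4 -> skip
r=72=1001000 popcount=2 -> skip
r=73=1001001 popcount=3 -> skip
r=74=1001010 popcount=3 -> skip
r=75=1001011 popcount=4 -> skip
Kept rows: 47 55 59 61 62

Answer: 47 55 59 61 62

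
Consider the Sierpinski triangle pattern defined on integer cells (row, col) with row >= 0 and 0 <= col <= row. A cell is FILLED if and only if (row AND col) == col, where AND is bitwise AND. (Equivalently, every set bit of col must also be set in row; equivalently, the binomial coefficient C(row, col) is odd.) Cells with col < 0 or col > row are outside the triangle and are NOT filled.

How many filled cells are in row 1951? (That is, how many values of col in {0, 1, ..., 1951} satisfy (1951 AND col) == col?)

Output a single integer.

1951 in binary = 11110011111
popcount(1951) = number of 1-bits in 11110011111 = 9
A col c satisfies (1951 AND c) == c iff every set bit of c is also set in 1951; each of the 9 set bits of 1951 can independently be on or off in c.
count = 2^9 = 512

Answer: 512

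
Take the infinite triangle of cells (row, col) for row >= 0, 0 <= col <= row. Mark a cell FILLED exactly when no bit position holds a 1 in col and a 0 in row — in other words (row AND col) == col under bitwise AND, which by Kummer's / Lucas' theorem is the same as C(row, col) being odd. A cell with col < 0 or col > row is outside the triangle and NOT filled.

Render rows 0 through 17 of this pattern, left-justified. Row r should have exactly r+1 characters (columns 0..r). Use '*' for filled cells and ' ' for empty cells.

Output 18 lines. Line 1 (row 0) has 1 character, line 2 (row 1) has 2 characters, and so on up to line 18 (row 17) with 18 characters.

r0=0: *
r1=1: **
r2=10: * *
r3=11: ****
r4=100: *   *
r5=101: **  **
r6=110: * * * *
r7=111: ********
r8=1000: *       *
r9=1001: **      **
r10=1010: * *     * *
r11=1011: ****    ****
r12=1100: *   *   *   *
r13=1101: **  **  **  **
r14=1110: * * * * * * * *
r15=1111: ****************
r16=10000: *               *
r17=10001: **              **

Answer: *
**
* *
****
*   *
**  **
* * * *
********
*       *
**      **
* *     * *
****    ****
*   *   *   *
**  **  **  **
* * * * * * * *
****************
*               *
**              **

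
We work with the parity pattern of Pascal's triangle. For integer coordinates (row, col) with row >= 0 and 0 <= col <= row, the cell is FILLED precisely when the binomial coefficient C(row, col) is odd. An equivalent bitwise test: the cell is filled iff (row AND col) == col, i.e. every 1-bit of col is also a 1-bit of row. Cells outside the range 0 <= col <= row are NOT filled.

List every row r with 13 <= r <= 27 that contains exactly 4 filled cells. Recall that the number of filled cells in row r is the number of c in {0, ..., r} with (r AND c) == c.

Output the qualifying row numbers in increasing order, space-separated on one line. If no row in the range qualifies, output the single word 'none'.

Answer: 17 18 20 24

Derivation:
Row r has 2^popcount(r) filled cells, so we need popcount(r) = log2(4) = 2.
Scan r = 13..27 and keep those with exactly 2 one-bits:
r=13=1101 popcount=3 -> skip
r=14=1110 popcount=3 -> skip
r=15=1111 popcount=4 -> skip
r=16=10000 popcount=1 -> skip
r=17=10001 popcount=2 -> KEEP
r=18=10010 popcount=2 -> KEEP
r=19=10011 popcount=3 -> skip
r=20=10100 popcount=2 -> KEEP
r=21=10101 popcount=3 -> skip
r=22=10110 popcount=3 -> skip
r=23=10111 popcount=4 -> skip
r=24=11000 popcount=2 -> KEEP
r=25=11001 popcount=3 -> skip
r=26=11010 popcount=3 -> skip
r=27=11011 popcount=4 -> skip
Kept rows: 17 18 20 24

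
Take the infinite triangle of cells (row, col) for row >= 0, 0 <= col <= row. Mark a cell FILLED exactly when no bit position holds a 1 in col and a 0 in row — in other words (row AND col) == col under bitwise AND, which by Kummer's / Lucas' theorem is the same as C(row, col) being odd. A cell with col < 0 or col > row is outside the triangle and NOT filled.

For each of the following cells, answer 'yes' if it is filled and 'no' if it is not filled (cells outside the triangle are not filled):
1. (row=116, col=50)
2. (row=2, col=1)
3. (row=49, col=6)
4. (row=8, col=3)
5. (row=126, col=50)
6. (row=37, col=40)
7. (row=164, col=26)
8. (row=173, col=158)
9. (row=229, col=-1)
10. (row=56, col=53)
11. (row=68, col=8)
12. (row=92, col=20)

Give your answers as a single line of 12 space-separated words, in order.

Answer: no no no no yes no no no no no no yes

Derivation:
(116,50): row=0b1110100, col=0b110010, row AND col = 0b110000 = 48; 48 != 50 -> empty
(2,1): row=0b10, col=0b1, row AND col = 0b0 = 0; 0 != 1 -> empty
(49,6): row=0b110001, col=0b110, row AND col = 0b0 = 0; 0 != 6 -> empty
(8,3): row=0b1000, col=0b11, row AND col = 0b0 = 0; 0 != 3 -> empty
(126,50): row=0b1111110, col=0b110010, row AND col = 0b110010 = 50; 50 == 50 -> filled
(37,40): col outside [0, 37] -> not filled
(164,26): row=0b10100100, col=0b11010, row AND col = 0b0 = 0; 0 != 26 -> empty
(173,158): row=0b10101101, col=0b10011110, row AND col = 0b10001100 = 140; 140 != 158 -> empty
(229,-1): col outside [0, 229] -> not filled
(56,53): row=0b111000, col=0b110101, row AND col = 0b110000 = 48; 48 != 53 -> empty
(68,8): row=0b1000100, col=0b1000, row AND col = 0b0 = 0; 0 != 8 -> empty
(92,20): row=0b1011100, col=0b10100, row AND col = 0b10100 = 20; 20 == 20 -> filled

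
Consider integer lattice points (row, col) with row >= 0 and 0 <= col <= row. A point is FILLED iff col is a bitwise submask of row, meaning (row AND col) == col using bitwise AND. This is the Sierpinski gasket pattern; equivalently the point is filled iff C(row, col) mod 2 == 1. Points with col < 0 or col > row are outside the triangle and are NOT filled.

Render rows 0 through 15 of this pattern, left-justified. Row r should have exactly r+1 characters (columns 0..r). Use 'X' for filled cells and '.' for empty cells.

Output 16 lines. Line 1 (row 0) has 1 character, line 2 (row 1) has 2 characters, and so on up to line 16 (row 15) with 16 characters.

Answer: X
XX
X.X
XXXX
X...X
XX..XX
X.X.X.X
XXXXXXXX
X.......X
XX......XX
X.X.....X.X
XXXX....XXXX
X...X...X...X
XX..XX..XX..XX
X.X.X.X.X.X.X.X
XXXXXXXXXXXXXXXX

Derivation:
r0=0: X
r1=1: XX
r2=10: X.X
r3=11: XXXX
r4=100: X...X
r5=101: XX..XX
r6=110: X.X.X.X
r7=111: XXXXXXXX
r8=1000: X.......X
r9=1001: XX......XX
r10=1010: X.X.....X.X
r11=1011: XXXX....XXXX
r12=1100: X...X...X...X
r13=1101: XX..XX..XX..XX
r14=1110: X.X.X.X.X.X.X.X
r15=1111: XXXXXXXXXXXXXXXX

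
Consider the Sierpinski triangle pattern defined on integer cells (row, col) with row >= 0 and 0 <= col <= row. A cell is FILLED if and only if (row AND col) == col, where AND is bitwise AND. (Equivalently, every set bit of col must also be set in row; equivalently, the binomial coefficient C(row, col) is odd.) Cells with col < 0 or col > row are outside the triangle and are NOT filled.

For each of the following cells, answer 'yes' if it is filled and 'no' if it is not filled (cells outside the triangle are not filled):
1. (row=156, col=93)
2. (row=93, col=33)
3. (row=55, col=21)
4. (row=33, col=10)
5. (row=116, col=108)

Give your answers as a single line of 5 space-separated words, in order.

(156,93): row=0b10011100, col=0b1011101, row AND col = 0b11100 = 28; 28 != 93 -> empty
(93,33): row=0b1011101, col=0b100001, row AND col = 0b1 = 1; 1 != 33 -> empty
(55,21): row=0b110111, col=0b10101, row AND col = 0b10101 = 21; 21 == 21 -> filled
(33,10): row=0b100001, col=0b1010, row AND col = 0b0 = 0; 0 != 10 -> empty
(116,108): row=0b1110100, col=0b1101100, row AND col = 0b1100100 = 100; 100 != 108 -> empty

Answer: no no yes no no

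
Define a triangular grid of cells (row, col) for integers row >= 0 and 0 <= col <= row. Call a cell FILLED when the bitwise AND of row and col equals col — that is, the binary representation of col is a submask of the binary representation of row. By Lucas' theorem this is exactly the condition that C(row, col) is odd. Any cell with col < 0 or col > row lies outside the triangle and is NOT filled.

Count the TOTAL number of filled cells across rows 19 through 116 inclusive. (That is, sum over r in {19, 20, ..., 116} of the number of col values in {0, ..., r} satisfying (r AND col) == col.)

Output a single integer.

r19=10011 pc3: +8 =8
r20=10100 pc2: +4 =12
r21=10101 pc3: +8 =20
r22=10110 pc3: +8 =28
r23=10111 pc4: +16 =44
r24=11000 pc2: +4 =48
r25=11001 pc3: +8 =56
r26=11010 pc3: +8 =64
r27=11011 pc4: +16 =80
r28=11100 pc3: +8 =88
r29=11101 pc4: +16 =104
r30=11110 pc4: +16 =120
r31=11111 pc5: +32 =152
r32=100000 pc1: +2 =154
r33=100001 pc2: +4 =158
r34=100010 pc2: +4 =162
r35=100011 pc3: +8 =170
r36=100100 pc2: +4 =174
r37=100101 pc3: +8 =182
r38=100110 pc3: +8 =190
r39=100111 pc4: +16 =206
r40=101000 pc2: +4 =210
r41=101001 pc3: +8 =218
r42=101010 pc3: +8 =226
r43=101011 pc4: +16 =242
r44=101100 pc3: +8 =250
r45=101101 pc4: +16 =266
r46=101110 pc4: +16 =282
r47=101111 pc5: +32 =314
r48=110000 pc2: +4 =318
r49=110001 pc3: +8 =326
r50=110010 pc3: +8 =334
r51=110011 pc4: +16 =350
r52=110100 pc3: +8 =358
r53=110101 pc4: +16 =374
r54=110110 pc4: +16 =390
r55=110111 pc5: +32 =422
r56=111000 pc3: +8 =430
r57=111001 pc4: +16 =446
r58=111010 pc4: +16 =462
r59=111011 pc5: +32 =494
r60=111100 pc4: +16 =510
r61=111101 pc5: +32 =542
r62=111110 pc5: +32 =574
r63=111111 pc6: +64 =638
r64=1000000 pc1: +2 =640
r65=1000001 pc2: +4 =644
r66=1000010 pc2: +4 =648
r67=1000011 pc3: +8 =656
r68=1000100 pc2: +4 =660
r69=1000101 pc3: +8 =668
r70=1000110 pc3: +8 =676
r71=1000111 pc4: +16 =692
r72=1001000 pc2: +4 =696
r73=1001001 pc3: +8 =704
r74=1001010 pc3: +8 =712
r75=1001011 pc4: +16 =728
r76=1001100 pc3: +8 =736
r77=1001101 pc4: +16 =752
r78=1001110 pc4: +16 =768
r79=1001111 pc5: +32 =800
r80=1010000 pc2: +4 =804
r81=1010001 pc3: +8 =812
r82=1010010 pc3: +8 =820
r83=1010011 pc4: +16 =836
r84=1010100 pc3: +8 =844
r85=1010101 pc4: +16 =860
r86=1010110 pc4: +16 =876
r87=1010111 pc5: +32 =908
r88=1011000 pc3: +8 =916
r89=1011001 pc4: +16 =932
r90=1011010 pc4: +16 =948
r91=1011011 pc5: +32 =980
r92=1011100 pc4: +16 =996
r93=1011101 pc5: +32 =1028
r94=1011110 pc5: +32 =1060
r95=1011111 pc6: +64 =1124
r96=1100000 pc2: +4 =1128
r97=1100001 pc3: +8 =1136
r98=1100010 pc3: +8 =1144
r99=1100011 pc4: +16 =1160
r100=1100100 pc3: +8 =1168
r101=1100101 pc4: +16 =1184
r102=1100110 pc4: +16 =1200
r103=1100111 pc5: +32 =1232
r104=1101000 pc3: +8 =1240
r105=1101001 pc4: +16 =1256
r106=1101010 pc4: +16 =1272
r107=1101011 pc5: +32 =1304
r108=1101100 pc4: +16 =1320
r109=1101101 pc5: +32 =1352
r110=1101110 pc5: +32 =1384
r111=1101111 pc6: +64 =1448
r112=1110000 pc3: +8 =1456
r113=1110001 pc4: +16 =1472
r114=1110010 pc4: +16 =1488
r115=1110011 pc5: +32 =1520
r116=1110100 pc4: +16 =1536

Answer: 1536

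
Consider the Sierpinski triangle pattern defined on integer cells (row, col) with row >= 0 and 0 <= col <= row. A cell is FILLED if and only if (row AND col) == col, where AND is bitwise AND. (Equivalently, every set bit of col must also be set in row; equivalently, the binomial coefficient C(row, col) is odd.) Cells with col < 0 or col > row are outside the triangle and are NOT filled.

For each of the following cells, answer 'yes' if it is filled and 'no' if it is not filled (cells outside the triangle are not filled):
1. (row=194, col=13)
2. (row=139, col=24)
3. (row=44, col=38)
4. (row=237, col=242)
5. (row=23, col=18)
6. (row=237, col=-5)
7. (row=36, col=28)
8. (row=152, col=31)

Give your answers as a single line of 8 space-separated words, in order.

(194,13): row=0b11000010, col=0b1101, row AND col = 0b0 = 0; 0 != 13 -> empty
(139,24): row=0b10001011, col=0b11000, row AND col = 0b1000 = 8; 8 != 24 -> empty
(44,38): row=0b101100, col=0b100110, row AND col = 0b100100 = 36; 36 != 38 -> empty
(237,242): col outside [0, 237] -> not filled
(23,18): row=0b10111, col=0b10010, row AND col = 0b10010 = 18; 18 == 18 -> filled
(237,-5): col outside [0, 237] -> not filled
(36,28): row=0b100100, col=0b11100, row AND col = 0b100 = 4; 4 != 28 -> empty
(152,31): row=0b10011000, col=0b11111, row AND col = 0b11000 = 24; 24 != 31 -> empty

Answer: no no no no yes no no no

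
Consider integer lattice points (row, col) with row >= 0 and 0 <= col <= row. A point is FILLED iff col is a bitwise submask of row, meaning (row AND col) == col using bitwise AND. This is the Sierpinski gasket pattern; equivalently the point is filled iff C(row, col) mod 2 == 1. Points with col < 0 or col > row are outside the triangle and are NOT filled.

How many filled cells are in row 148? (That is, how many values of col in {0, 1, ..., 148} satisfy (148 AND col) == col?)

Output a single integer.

148 in binary = 10010100
popcount(148) = number of 1-bits in 10010100 = 3
A col c satisfies (148 AND c) == c iff every set bit of c is also set in 148; each of the 3 set bits of 148 can independently be on or off in c.
count = 2^3 = 8

Answer: 8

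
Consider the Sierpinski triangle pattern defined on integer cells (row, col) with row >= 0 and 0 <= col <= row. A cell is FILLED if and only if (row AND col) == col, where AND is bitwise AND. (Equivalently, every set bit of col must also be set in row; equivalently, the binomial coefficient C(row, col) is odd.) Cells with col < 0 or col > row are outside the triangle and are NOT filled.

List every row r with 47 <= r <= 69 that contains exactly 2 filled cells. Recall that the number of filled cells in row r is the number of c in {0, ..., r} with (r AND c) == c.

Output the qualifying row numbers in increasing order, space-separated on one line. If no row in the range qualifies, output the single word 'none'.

Row r has 2^popcount(r) filled cells, so we need popcount(r) = log2(2) = 1.
Scan r = 47..69 and keep those with exactly 1 one-bits:
r=47=101111 popcount=5 -> skip
r=48=110000 popcount=2 -> skip
r=49=110001 popcount=3 -> skip
r=50=110010 popcount=3 -> skip
r=51=110011 popcount=4 -> skip
r=52=110100 popcount=3 -> skip
r=53=110101 popcount=4 -> skip
r=54=110110 popcount=4 -> skip
r=55=110111 popcount=5 -> skip
r=56=111000 popcount=3 -> skip
r=57=111001 popcount=4 -> skip
r=58=111010 popcount=4 -> skip
r=59=111011 popcount=5 -> skip
r=60=111100 popcount=4 -> skip
r=61=111101 popcount=5 -> skip
r=62=111110 popcount=5 -> skip
r=63=111111 popcount=6 -> skip
r=64=1000000 popcount=1 -> KEEP
r=65=1000001 popcount=2 -> skip
r=66=1000010 popcount=2 -> skip
r=67=1000011 popcount=3 -> skip
r=68=1000100 popcount=2 -> skip
r=69=1000101 popcount=3 -> skip
Kept rows: 64

Answer: 64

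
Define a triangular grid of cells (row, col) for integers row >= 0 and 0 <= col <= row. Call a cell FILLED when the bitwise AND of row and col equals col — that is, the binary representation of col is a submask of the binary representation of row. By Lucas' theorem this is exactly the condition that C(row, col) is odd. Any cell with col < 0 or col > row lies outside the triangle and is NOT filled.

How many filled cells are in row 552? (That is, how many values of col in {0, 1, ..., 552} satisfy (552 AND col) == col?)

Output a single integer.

552 in binary = 1000101000
popcount(552) = number of 1-bits in 1000101000 = 3
A col c satisfies (552 AND c) == c iff every set bit of c is also set in 552; each of the 3 set bits of 552 can independently be on or off in c.
count = 2^3 = 8

Answer: 8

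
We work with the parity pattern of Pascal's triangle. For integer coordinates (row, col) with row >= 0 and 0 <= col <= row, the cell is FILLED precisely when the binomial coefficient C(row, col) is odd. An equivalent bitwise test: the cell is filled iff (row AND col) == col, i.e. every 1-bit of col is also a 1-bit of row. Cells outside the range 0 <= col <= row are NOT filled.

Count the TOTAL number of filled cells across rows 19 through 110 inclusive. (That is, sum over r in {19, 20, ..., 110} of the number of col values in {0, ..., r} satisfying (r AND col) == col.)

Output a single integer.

Answer: 1384

Derivation:
r19=10011 pc3: +8 =8
r20=10100 pc2: +4 =12
r21=10101 pc3: +8 =20
r22=10110 pc3: +8 =28
r23=10111 pc4: +16 =44
r24=11000 pc2: +4 =48
r25=11001 pc3: +8 =56
r26=11010 pc3: +8 =64
r27=11011 pc4: +16 =80
r28=11100 pc3: +8 =88
r29=11101 pc4: +16 =104
r30=11110 pc4: +16 =120
r31=11111 pc5: +32 =152
r32=100000 pc1: +2 =154
r33=100001 pc2: +4 =158
r34=100010 pc2: +4 =162
r35=100011 pc3: +8 =170
r36=100100 pc2: +4 =174
r37=100101 pc3: +8 =182
r38=100110 pc3: +8 =190
r39=100111 pc4: +16 =206
r40=101000 pc2: +4 =210
r41=101001 pc3: +8 =218
r42=101010 pc3: +8 =226
r43=101011 pc4: +16 =242
r44=101100 pc3: +8 =250
r45=101101 pc4: +16 =266
r46=101110 pc4: +16 =282
r47=101111 pc5: +32 =314
r48=110000 pc2: +4 =318
r49=110001 pc3: +8 =326
r50=110010 pc3: +8 =334
r51=110011 pc4: +16 =350
r52=110100 pc3: +8 =358
r53=110101 pc4: +16 =374
r54=110110 pc4: +16 =390
r55=110111 pc5: +32 =422
r56=111000 pc3: +8 =430
r57=111001 pc4: +16 =446
r58=111010 pc4: +16 =462
r59=111011 pc5: +32 =494
r60=111100 pc4: +16 =510
r61=111101 pc5: +32 =542
r62=111110 pc5: +32 =574
r63=111111 pc6: +64 =638
r64=1000000 pc1: +2 =640
r65=1000001 pc2: +4 =644
r66=1000010 pc2: +4 =648
r67=1000011 pc3: +8 =656
r68=1000100 pc2: +4 =660
r69=1000101 pc3: +8 =668
r70=1000110 pc3: +8 =676
r71=1000111 pc4: +16 =692
r72=1001000 pc2: +4 =696
r73=1001001 pc3: +8 =704
r74=1001010 pc3: +8 =712
r75=1001011 pc4: +16 =728
r76=1001100 pc3: +8 =736
r77=1001101 pc4: +16 =752
r78=1001110 pc4: +16 =768
r79=1001111 pc5: +32 =800
r80=1010000 pc2: +4 =804
r81=1010001 pc3: +8 =812
r82=1010010 pc3: +8 =820
r83=1010011 pc4: +16 =836
r84=1010100 pc3: +8 =844
r85=1010101 pc4: +16 =860
r86=1010110 pc4: +16 =876
r87=1010111 pc5: +32 =908
r88=1011000 pc3: +8 =916
r89=1011001 pc4: +16 =932
r90=1011010 pc4: +16 =948
r91=1011011 pc5: +32 =980
r92=1011100 pc4: +16 =996
r93=1011101 pc5: +32 =1028
r94=1011110 pc5: +32 =1060
r95=1011111 pc6: +64 =1124
r96=1100000 pc2: +4 =1128
r97=1100001 pc3: +8 =1136
r98=1100010 pc3: +8 =1144
r99=1100011 pc4: +16 =1160
r100=1100100 pc3: +8 =1168
r101=1100101 pc4: +16 =1184
r102=1100110 pc4: +16 =1200
r103=1100111 pc5: +32 =1232
r104=1101000 pc3: +8 =1240
r105=1101001 pc4: +16 =1256
r106=1101010 pc4: +16 =1272
r107=1101011 pc5: +32 =1304
r108=1101100 pc4: +16 =1320
r109=1101101 pc5: +32 =1352
r110=1101110 pc5: +32 =1384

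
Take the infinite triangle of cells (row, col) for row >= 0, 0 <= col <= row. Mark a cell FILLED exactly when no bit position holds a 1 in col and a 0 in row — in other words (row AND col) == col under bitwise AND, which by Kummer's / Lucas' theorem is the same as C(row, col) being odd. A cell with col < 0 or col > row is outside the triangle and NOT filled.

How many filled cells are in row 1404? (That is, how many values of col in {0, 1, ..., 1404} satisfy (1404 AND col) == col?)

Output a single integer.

Answer: 128

Derivation:
1404 in binary = 10101111100
popcount(1404) = number of 1-bits in 10101111100 = 7
A col c satisfies (1404 AND c) == c iff every set bit of c is also set in 1404; each of the 7 set bits of 1404 can independently be on or off in c.
count = 2^7 = 128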